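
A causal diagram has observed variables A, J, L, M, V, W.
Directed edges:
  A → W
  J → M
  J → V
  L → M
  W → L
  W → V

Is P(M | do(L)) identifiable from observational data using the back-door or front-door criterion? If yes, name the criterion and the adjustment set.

P(M|do(L)): backdoor, adjust for ∅.

desc(L)\{L}={M}; candidates ⊆ {A,J,V,W}.
∅: L⊥M given ∅ in G with L→· removed — back-door holds.
P(M|do(L)) = P(M|L) — no adjustment needed.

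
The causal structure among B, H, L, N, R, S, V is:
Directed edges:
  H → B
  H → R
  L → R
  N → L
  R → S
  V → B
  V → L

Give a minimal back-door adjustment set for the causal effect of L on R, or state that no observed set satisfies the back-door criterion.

desc(L)\{L}={R,S}; candidates ⊆ {B,H,N,V}.
∅: L⊥R given ∅ in G with L→· removed — back-door holds.

L→R: minimal back-door set ∅.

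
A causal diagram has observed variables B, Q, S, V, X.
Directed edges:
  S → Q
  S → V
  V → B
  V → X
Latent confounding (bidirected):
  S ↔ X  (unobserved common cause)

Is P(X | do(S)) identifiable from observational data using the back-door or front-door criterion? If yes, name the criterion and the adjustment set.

P(X|do(S)): frontdoor, adjust for {V}.

desc(S)\{S}={B,Q,V,X}; candidates ⊆ {—}.
S↔X: latent back-door arc(s) into S.
size 0: {}; under {} S still reaches {X} ∋ X.
S↔X cannot be blocked by any observed set — no back-door set.
{V}: (i) intercepts every directed S→X path; (ii) no back-door S→{V}; (iii) {S} blocks every back-door {V}→X. Front-door holds.
P(X|do(S)) = Σ_{V} P(V|S) Σ_{S'} P(X|V,S')P(S').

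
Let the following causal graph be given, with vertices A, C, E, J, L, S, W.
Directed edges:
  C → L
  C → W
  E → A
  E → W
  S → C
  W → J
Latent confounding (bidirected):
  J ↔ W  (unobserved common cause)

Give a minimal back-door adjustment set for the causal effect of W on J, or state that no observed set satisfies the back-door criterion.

W→J: no observed back-door set.

desc(W)\{W}={J}; candidates ⊆ {A,C,E,L,S}.
W↔J: latent back-door arc(s) into W.
size 0: {}; under {} W still reaches {A,C,E,J,L,S} ∋ J.
size 1: {A}, {C}, {E} …(+2); under {A} W still reaches {C,E,J,L,S} ∋ J.
size 2: {A,C}, {A,E}, {A,L} …(+7); under {A,C} W still reaches {E,J} ∋ J.
W↔J cannot be blocked by any observed set — no back-door set.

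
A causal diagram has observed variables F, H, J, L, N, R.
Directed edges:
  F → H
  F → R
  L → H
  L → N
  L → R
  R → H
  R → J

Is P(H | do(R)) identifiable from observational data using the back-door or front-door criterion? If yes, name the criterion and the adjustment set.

desc(R)\{R}={H,J}; candidates ⊆ {F,L,N}.
size 0: {}; under {} R still reaches {F,H,L,N} ∋ H.
size 1: {F}, {L}, {N}; under {F} R still reaches {H,L,N} ∋ H.
{F,L}: R⊥H given {F,L} in G with R→· removed — back-door holds.
P(H|do(R)) = Σ_{F,L} P(H|R,F,L)·P(F,L).

P(H|do(R)): backdoor, adjust for {F, L}.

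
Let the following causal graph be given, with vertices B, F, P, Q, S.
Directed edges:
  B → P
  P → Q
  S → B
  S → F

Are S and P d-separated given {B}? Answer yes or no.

Bayes-Ball from S | {B} reaches {F}.
P ∉ reach(S|{B}) ⇒ S ⊥ P | {B}.

Yes — S ⊥ P | {B}.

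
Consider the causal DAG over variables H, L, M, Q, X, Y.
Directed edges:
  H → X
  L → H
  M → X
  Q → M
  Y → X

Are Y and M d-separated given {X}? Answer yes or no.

Bayes-Ball from Y | {X} reaches {H,L,M,Q}.
M ∈ reach(Y|{X}) ⇒ Y ⊥̸ M | {X}.

No — Y and M are d-connected given {X}.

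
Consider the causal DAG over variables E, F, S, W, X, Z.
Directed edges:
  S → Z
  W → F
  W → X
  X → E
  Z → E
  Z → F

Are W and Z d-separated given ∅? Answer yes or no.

Bayes-Ball from W | ∅ reaches {E,F,X}.
Z ∉ reach(W|∅) ⇒ W ⊥ Z | ∅.

Yes — W ⊥ Z | ∅.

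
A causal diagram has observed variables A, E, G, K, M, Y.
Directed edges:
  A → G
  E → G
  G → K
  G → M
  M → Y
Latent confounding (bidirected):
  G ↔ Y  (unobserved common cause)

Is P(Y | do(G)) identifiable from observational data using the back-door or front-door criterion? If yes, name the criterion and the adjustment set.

desc(G)\{G}={K,M,Y}; candidates ⊆ {A,E}.
G↔Y: latent back-door arc(s) into G.
size 0: {}; under {} G still reaches {A,E,Y} ∋ Y.
size 1: {A}, {E}; under {A} G still reaches {E,Y} ∋ Y.
size 2: {A,E}; under {A,E} G still reaches {Y} ∋ Y.
G↔Y cannot be blocked by any observed set — no back-door set.
{M}: (i) intercepts every directed G→Y path; (ii) no back-door G→{M}; (iii) {G} blocks every back-door {M}→Y. Front-door holds.
P(Y|do(G)) = Σ_{M} P(M|G) Σ_{G'} P(Y|M,G')P(G').

P(Y|do(G)): frontdoor, adjust for {M}.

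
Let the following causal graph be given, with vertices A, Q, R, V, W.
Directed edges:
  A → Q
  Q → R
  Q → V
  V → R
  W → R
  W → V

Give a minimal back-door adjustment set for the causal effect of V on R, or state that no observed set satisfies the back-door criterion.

V→R: minimal back-door set {Q, W}.

desc(V)\{V}={R}; candidates ⊆ {A,Q,W}.
size 0: {}; under {} V still reaches {A,Q,R,W} ∋ R.
size 1: {A}, {Q}, {W}; under {A} V still reaches {Q,R,W} ∋ R.
{Q,W}: V⊥R given {Q,W} in G with V→· removed — back-door holds.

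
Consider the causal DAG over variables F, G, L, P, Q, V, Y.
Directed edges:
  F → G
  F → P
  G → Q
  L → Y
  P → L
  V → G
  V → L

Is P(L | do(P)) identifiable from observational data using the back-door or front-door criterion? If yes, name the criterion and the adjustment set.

P(L|do(P)): backdoor, adjust for ∅.

desc(P)\{P}={L,Y}; candidates ⊆ {F,G,Q,V}.
∅: P⊥L given ∅ in G with P→· removed — back-door holds.
P(L|do(P)) = P(L|P) — no adjustment needed.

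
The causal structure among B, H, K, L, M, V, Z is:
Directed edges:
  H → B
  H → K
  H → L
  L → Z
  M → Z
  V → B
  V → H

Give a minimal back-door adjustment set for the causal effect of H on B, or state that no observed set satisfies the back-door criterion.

H→B: minimal back-door set {V}.

desc(H)\{H}={B,K,L,Z}; candidates ⊆ {M,V}.
size 0: {}; under {} H still reaches {B,V} ∋ B.
{V}: H⊥B given {V} in G with H→· removed — back-door holds.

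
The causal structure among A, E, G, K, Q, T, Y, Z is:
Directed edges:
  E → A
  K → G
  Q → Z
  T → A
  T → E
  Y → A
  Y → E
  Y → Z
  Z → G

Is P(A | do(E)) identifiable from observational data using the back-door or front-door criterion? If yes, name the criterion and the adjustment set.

P(A|do(E)): backdoor, adjust for {T, Y}.

desc(E)\{E}={A}; candidates ⊆ {G,K,Q,T,Y,Z}.
size 0: {}; under {} E still reaches {A,G,T,Y,Z} ∋ A.
size 1: {G}, {K}, {Q} …(+3); under {G} E still reaches {A,K,Q,T,Y,Z} ∋ A.
{T,Y}: E⊥A given {T,Y} in G with E→· removed — back-door holds.
P(A|do(E)) = Σ_{T,Y} P(A|E,T,Y)·P(T,Y).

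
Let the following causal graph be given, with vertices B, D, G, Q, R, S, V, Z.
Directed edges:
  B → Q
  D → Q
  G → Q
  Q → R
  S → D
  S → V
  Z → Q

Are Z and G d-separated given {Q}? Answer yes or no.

Bayes-Ball from Z | {Q} reaches {B,D,G,S,V}.
G ∈ reach(Z|{Q}) ⇒ Z ⊥̸ G | {Q}.

No — Z and G are d-connected given {Q}.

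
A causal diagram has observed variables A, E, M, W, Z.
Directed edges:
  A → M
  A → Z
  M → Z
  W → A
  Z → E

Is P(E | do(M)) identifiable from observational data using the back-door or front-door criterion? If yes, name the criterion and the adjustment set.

desc(M)\{M}={E,Z}; candidates ⊆ {A,W}.
size 0: {}; under {} M still reaches {A,E,W,Z} ∋ E.
{A}: M⊥E given {A} in G with M→· removed — back-door holds.
P(E|do(M)) = Σ_{A} P(E|M,A)·P(A).

P(E|do(M)): backdoor, adjust for {A}.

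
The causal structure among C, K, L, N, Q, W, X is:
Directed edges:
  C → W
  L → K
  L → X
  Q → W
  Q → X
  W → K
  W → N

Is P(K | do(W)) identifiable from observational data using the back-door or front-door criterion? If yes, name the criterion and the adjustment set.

desc(W)\{W}={K,N}; candidates ⊆ {C,L,Q,X}.
∅: W⊥K given ∅ in G with W→· removed — back-door holds.
P(K|do(W)) = P(K|W) — no adjustment needed.

P(K|do(W)): backdoor, adjust for ∅.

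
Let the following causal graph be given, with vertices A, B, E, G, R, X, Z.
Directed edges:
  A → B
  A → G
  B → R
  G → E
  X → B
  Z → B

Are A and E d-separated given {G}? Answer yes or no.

Bayes-Ball from A | {G} reaches {B,R}.
E ∉ reach(A|{G}) ⇒ A ⊥ E | {G}.

Yes — A ⊥ E | {G}.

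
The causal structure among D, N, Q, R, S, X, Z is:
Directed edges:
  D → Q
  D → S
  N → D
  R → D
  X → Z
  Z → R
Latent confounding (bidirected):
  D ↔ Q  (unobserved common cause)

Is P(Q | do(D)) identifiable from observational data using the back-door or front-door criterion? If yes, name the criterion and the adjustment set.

P(Q|do(D)): not identifiable (no BD/FD set).

desc(D)\{D}={Q,S}; candidates ⊆ {N,R,X,Z}.
D↔Q: latent back-door arc(s) into D.
size 0: {}; under {} D still reaches {N,Q,R,X,Z} ∋ Q.
size 1: {N}, {R}, {X} …(+1); under {N} D still reaches {Q,R,X,Z} ∋ Q.
size 2: {N,R}, {N,X}, {N,Z} …(+3); under {N,R} D still reaches {Q} ∋ Q.
D↔Q cannot be blocked by any observed set — no back-door set.
No mediator lies on a directed D→…→Q path.
Neither criterion identifies P(Q|do(D)) in this graph.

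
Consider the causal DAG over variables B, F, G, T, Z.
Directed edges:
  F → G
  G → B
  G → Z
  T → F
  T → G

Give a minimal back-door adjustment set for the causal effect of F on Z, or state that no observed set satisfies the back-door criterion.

F→Z: minimal back-door set {T}.

desc(F)\{F}={B,G,Z}; candidates ⊆ {T}.
size 0: {}; under {} F still reaches {B,G,T,Z} ∋ Z.
{T}: F⊥Z given {T} in G with F→· removed — back-door holds.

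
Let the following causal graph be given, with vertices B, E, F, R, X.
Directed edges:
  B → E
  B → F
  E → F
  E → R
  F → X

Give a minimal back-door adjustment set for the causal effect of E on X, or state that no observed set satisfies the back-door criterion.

desc(E)\{E}={F,R,X}; candidates ⊆ {B}.
size 0: {}; under {} E still reaches {B,F,X} ∋ X.
{B}: E⊥X given {B} in G with E→· removed — back-door holds.

E→X: minimal back-door set {B}.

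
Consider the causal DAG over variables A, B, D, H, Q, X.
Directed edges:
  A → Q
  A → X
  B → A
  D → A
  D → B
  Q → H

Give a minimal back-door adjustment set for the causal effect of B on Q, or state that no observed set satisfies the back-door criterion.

B→Q: minimal back-door set {D}.

desc(B)\{B}={A,H,Q,X}; candidates ⊆ {D}.
size 0: {}; under {} B still reaches {A,D,H,Q,X} ∋ Q.
{D}: B⊥Q given {D} in G with B→· removed — back-door holds.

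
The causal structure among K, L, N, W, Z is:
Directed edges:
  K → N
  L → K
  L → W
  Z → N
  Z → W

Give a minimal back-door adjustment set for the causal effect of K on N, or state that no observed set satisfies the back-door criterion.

K→N: minimal back-door set ∅.

desc(K)\{K}={N}; candidates ⊆ {L,W,Z}.
∅: K⊥N given ∅ in G with K→· removed — back-door holds.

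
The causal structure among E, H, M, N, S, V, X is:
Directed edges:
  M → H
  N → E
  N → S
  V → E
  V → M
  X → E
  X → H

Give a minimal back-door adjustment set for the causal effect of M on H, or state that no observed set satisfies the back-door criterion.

M→H: minimal back-door set ∅.

desc(M)\{M}={H}; candidates ⊆ {E,N,S,V,X}.
∅: M⊥H given ∅ in G with M→· removed — back-door holds.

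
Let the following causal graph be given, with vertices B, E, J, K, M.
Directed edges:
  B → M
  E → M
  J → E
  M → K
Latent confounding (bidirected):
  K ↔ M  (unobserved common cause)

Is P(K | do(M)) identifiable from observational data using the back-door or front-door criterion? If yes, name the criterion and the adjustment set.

P(K|do(M)): not identifiable (no BD/FD set).

desc(M)\{M}={K}; candidates ⊆ {B,E,J}.
M↔K: latent back-door arc(s) into M.
size 0: {}; under {} M still reaches {B,E,J,K} ∋ K.
size 1: {B}, {E}, {J}; under {B} M still reaches {E,J,K} ∋ K.
size 2: {B,E}, {B,J}, {E,J}; under {B,E} M still reaches {K} ∋ K.
M↔K cannot be blocked by any observed set — no back-door set.
No mediator lies on a directed M→…→K path.
Neither criterion identifies P(K|do(M)) in this graph.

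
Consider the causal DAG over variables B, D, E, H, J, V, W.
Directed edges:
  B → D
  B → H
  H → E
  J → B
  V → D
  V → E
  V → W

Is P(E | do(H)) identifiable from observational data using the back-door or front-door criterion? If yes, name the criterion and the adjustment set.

P(E|do(H)): backdoor, adjust for ∅.

desc(H)\{H}={E}; candidates ⊆ {B,D,J,V,W}.
∅: H⊥E given ∅ in G with H→· removed — back-door holds.
P(E|do(H)) = P(E|H) — no adjustment needed.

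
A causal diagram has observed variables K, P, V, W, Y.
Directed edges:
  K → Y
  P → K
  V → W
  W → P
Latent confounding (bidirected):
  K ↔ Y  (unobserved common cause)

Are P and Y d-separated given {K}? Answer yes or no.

No — P and Y are d-connected given {K}.

Bayes-Ball from P | {K} reaches {V,W,Y}.
Y ∈ reach(P|{K}) ⇒ P ⊥̸ Y | {K}.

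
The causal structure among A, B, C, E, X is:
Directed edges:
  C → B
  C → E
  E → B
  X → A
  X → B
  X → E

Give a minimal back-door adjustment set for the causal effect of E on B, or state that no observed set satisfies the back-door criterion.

desc(E)\{E}={B}; candidates ⊆ {A,C,X}.
size 0: {}; under {} E still reaches {A,B,C,X} ∋ B.
size 1: {A}, {C}, {X}; under {A} E still reaches {B,C,X} ∋ B.
{C,X}: E⊥B given {C,X} in G with E→· removed — back-door holds.

E→B: minimal back-door set {C, X}.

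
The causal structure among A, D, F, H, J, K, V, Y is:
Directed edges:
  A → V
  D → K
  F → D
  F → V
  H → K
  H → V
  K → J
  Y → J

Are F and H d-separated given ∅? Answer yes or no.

Yes — F ⊥ H | ∅.

Bayes-Ball from F | ∅ reaches {D,J,K,V}.
H ∉ reach(F|∅) ⇒ F ⊥ H | ∅.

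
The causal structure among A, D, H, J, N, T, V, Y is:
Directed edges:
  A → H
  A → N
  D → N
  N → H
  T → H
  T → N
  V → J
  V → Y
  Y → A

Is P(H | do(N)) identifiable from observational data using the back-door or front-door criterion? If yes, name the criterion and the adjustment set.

P(H|do(N)): backdoor, adjust for {A, T}.

desc(N)\{N}={H}; candidates ⊆ {A,D,J,T,V,Y}.
size 0: {}; under {} N still reaches {A,D,H,J,T,V,Y} ∋ H.
size 1: {A}, {D}, {J} …(+3); under {A} N still reaches {D,H,T} ∋ H.
{A,T}: N⊥H given {A,T} in G with N→· removed — back-door holds.
P(H|do(N)) = Σ_{A,T} P(H|N,A,T)·P(A,T).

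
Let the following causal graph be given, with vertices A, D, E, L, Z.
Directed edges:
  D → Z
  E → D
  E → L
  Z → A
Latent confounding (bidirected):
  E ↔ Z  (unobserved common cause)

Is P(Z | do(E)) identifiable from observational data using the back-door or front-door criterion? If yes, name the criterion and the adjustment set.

desc(E)\{E}={A,D,L,Z}; candidates ⊆ {—}.
E↔Z: latent back-door arc(s) into E.
size 0: {}; under {} E still reaches {A,Z} ∋ Z.
E↔Z cannot be blocked by any observed set — no back-door set.
{D}: (i) intercepts every directed E→Z path; (ii) no back-door E→{D}; (iii) {E} blocks every back-door {D}→Z. Front-door holds.
P(Z|do(E)) = Σ_{D} P(D|E) Σ_{E'} P(Z|D,E')P(E').

P(Z|do(E)): frontdoor, adjust for {D}.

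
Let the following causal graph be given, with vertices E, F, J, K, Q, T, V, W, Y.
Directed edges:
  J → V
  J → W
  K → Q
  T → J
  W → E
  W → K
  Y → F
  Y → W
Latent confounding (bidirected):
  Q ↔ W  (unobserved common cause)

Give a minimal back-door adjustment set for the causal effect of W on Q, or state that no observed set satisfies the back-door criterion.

desc(W)\{W}={E,K,Q}; candidates ⊆ {F,J,T,V,Y}.
W↔Q: latent back-door arc(s) into W.
size 0: {}; under {} W still reaches {F,J,Q,T,V,Y} ∋ Q.
size 1: {F}, {J}, {T} …(+2); under {F} W still reaches {J,Q,T,V,Y} ∋ Q.
size 2: {F,J}, {F,T}, {F,V} …(+7); under {F,J} W still reaches {Q,Y} ∋ Q.
W↔Q cannot be blocked by any observed set — no back-door set.

W→Q: no observed back-door set.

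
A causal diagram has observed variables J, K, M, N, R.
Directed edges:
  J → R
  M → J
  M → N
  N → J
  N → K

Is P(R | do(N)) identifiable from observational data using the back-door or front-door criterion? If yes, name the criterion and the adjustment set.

desc(N)\{N}={J,K,R}; candidates ⊆ {M}.
size 0: {}; under {} N still reaches {J,M,R} ∋ R.
{M}: N⊥R given {M} in G with N→· removed — back-door holds.
P(R|do(N)) = Σ_{M} P(R|N,M)·P(M).

P(R|do(N)): backdoor, adjust for {M}.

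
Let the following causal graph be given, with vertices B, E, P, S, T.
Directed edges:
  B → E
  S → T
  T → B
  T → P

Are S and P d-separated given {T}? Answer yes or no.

Yes — S ⊥ P | {T}.

Bayes-Ball from S | {T} reaches ∅.
P ∉ reach(S|{T}) ⇒ S ⊥ P | {T}.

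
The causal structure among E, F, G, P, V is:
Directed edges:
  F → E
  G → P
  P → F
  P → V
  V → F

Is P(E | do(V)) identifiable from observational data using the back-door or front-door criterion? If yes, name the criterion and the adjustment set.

desc(V)\{V}={E,F}; candidates ⊆ {G,P}.
size 0: {}; under {} V still reaches {E,F,G,P} ∋ E.
{P}: V⊥E given {P} in G with V→· removed — back-door holds.
P(E|do(V)) = Σ_{P} P(E|V,P)·P(P).

P(E|do(V)): backdoor, adjust for {P}.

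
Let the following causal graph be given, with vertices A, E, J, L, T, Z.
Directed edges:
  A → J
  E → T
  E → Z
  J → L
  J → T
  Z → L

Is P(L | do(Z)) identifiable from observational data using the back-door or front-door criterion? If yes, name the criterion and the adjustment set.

P(L|do(Z)): backdoor, adjust for ∅.

desc(Z)\{Z}={L}; candidates ⊆ {A,E,J,T}.
∅: Z⊥L given ∅ in G with Z→· removed — back-door holds.
P(L|do(Z)) = P(L|Z) — no adjustment needed.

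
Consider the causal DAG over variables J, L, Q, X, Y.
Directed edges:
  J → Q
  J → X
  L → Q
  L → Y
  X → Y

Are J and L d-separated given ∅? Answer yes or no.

Yes — J ⊥ L | ∅.

Bayes-Ball from J | ∅ reaches {Q,X,Y}.
L ∉ reach(J|∅) ⇒ J ⊥ L | ∅.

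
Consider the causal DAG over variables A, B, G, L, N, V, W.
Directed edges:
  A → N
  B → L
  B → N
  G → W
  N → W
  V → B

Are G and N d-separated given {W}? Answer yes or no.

No — G and N are d-connected given {W}.

Bayes-Ball from G | {W} reaches {A,B,L,N,V}.
N ∈ reach(G|{W}) ⇒ G ⊥̸ N | {W}.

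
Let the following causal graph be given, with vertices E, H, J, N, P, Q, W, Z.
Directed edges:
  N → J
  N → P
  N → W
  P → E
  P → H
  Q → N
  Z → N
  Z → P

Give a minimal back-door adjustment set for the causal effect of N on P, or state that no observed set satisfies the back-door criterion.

N→P: minimal back-door set {Z}.

desc(N)\{N}={E,H,J,P,W}; candidates ⊆ {Q,Z}.
size 0: {}; under {} N still reaches {E,H,P,Q,Z} ∋ P.
{Z}: N⊥P given {Z} in G with N→· removed — back-door holds.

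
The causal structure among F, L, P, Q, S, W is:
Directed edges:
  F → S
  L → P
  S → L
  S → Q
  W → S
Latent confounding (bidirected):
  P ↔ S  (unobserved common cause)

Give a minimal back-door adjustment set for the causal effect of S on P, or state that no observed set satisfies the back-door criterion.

S→P: no observed back-door set.

desc(S)\{S}={L,P,Q}; candidates ⊆ {F,W}.
S↔P: latent back-door arc(s) into S.
size 0: {}; under {} S still reaches {F,P,W} ∋ P.
size 1: {F}, {W}; under {F} S still reaches {P,W} ∋ P.
size 2: {F,W}; under {F,W} S still reaches {P} ∋ P.
S↔P cannot be blocked by any observed set — no back-door set.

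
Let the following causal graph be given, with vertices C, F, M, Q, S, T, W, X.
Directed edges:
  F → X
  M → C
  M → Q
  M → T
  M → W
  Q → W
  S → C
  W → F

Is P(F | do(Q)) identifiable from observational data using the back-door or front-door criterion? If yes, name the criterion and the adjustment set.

P(F|do(Q)): backdoor, adjust for {M}.

desc(Q)\{Q}={F,W,X}; candidates ⊆ {C,M,S,T}.
size 0: {}; under {} Q still reaches {C,F,M,T,W,X} ∋ F.
{M}: Q⊥F given {M} in G with Q→· removed — back-door holds.
P(F|do(Q)) = Σ_{M} P(F|Q,M)·P(M).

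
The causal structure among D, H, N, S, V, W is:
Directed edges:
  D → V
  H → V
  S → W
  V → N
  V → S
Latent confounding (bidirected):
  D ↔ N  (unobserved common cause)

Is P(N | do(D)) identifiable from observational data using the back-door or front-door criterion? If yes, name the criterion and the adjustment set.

P(N|do(D)): frontdoor, adjust for {V}.

desc(D)\{D}={N,S,V,W}; candidates ⊆ {H}.
D↔N: latent back-door arc(s) into D.
size 0: {}; under {} D still reaches {N} ∋ N.
size 1: {H}; under {H} D still reaches {N} ∋ N.
D↔N cannot be blocked by any observed set — no back-door set.
{V}: (i) intercepts every directed D→N path; (ii) no back-door D→{V}; (iii) {D} blocks every back-door {V}→N. Front-door holds.
P(N|do(D)) = Σ_{V} P(V|D) Σ_{D'} P(N|V,D')P(D').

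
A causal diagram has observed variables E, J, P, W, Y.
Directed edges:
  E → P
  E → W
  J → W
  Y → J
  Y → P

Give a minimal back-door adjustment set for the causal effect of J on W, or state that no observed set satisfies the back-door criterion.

desc(J)\{J}={W}; candidates ⊆ {E,P,Y}.
∅: J⊥W given ∅ in G with J→· removed — back-door holds.

J→W: minimal back-door set ∅.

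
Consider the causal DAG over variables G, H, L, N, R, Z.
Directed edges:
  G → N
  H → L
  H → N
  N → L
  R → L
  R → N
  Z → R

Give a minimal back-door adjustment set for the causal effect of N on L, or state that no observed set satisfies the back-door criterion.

desc(N)\{N}={L}; candidates ⊆ {G,H,R,Z}.
size 0: {}; under {} N still reaches {G,H,L,R,Z} ∋ L.
size 1: {G}, {H}, {R} …(+1); under {G} N still reaches {H,L,R,Z} ∋ L.
{H,R}: N⊥L given {H,R} in G with N→· removed — back-door holds.

N→L: minimal back-door set {H, R}.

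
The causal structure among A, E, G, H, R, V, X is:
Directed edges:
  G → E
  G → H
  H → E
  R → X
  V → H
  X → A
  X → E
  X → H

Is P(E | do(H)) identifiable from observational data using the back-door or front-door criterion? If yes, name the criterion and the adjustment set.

desc(H)\{H}={E}; candidates ⊆ {A,G,R,V,X}.
size 0: {}; under {} H still reaches {A,E,G,R,V,X} ∋ E.
size 1: {A}, {G}, {R} …(+2); under {A} H still reaches {E,G,R,V,X} ∋ E.
{G,X}: H⊥E given {G,X} in G with H→· removed — back-door holds.
P(E|do(H)) = Σ_{G,X} P(E|H,G,X)·P(G,X).

P(E|do(H)): backdoor, adjust for {G, X}.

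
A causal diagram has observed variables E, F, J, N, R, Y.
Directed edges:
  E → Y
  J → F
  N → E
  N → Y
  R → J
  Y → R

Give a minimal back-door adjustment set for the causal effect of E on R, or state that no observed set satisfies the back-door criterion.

desc(E)\{E}={F,J,R,Y}; candidates ⊆ {N}.
size 0: {}; under {} E still reaches {F,J,N,R,Y} ∋ R.
{N}: E⊥R given {N} in G with E→· removed — back-door holds.

E→R: minimal back-door set {N}.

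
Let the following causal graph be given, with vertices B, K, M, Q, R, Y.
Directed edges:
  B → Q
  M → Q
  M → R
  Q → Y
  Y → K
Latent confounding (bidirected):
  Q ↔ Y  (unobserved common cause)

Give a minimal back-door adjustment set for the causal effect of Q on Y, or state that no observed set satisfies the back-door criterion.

desc(Q)\{Q}={K,Y}; candidates ⊆ {B,M,R}.
Q↔Y: latent back-door arc(s) into Q.
size 0: {}; under {} Q still reaches {B,K,M,R,Y} ∋ Y.
size 1: {B}, {M}, {R}; under {B} Q still reaches {K,M,R,Y} ∋ Y.
size 2: {B,M}, {B,R}, {M,R}; under {B,M} Q still reaches {K,Y} ∋ Y.
Q↔Y cannot be blocked by any observed set — no back-door set.

Q→Y: no observed back-door set.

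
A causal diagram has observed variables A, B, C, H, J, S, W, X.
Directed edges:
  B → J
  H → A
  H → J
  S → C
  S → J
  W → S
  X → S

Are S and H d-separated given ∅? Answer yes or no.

Bayes-Ball from S | ∅ reaches {C,J,W,X}.
H ∉ reach(S|∅) ⇒ S ⊥ H | ∅.

Yes — S ⊥ H | ∅.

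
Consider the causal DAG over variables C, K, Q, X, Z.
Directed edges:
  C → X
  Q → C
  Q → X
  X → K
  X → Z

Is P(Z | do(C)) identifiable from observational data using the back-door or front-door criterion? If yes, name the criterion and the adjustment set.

desc(C)\{C}={K,X,Z}; candidates ⊆ {Q}.
size 0: {}; under {} C still reaches {K,Q,X,Z} ∋ Z.
{Q}: C⊥Z given {Q} in G with C→· removed — back-door holds.
P(Z|do(C)) = Σ_{Q} P(Z|C,Q)·P(Q).

P(Z|do(C)): backdoor, adjust for {Q}.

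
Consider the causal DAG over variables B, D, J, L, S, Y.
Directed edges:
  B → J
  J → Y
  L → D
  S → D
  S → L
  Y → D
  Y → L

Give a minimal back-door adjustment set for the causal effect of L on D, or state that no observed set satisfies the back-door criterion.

desc(L)\{L}={D}; candidates ⊆ {B,J,S,Y}.
size 0: {}; under {} L still reaches {B,D,J,S,Y} ∋ D.
size 1: {B}, {J}, {S} …(+1); under {B} L still reaches {D,J,S,Y} ∋ D.
{S,Y}: L⊥D given {S,Y} in G with L→· removed — back-door holds.

L→D: minimal back-door set {S, Y}.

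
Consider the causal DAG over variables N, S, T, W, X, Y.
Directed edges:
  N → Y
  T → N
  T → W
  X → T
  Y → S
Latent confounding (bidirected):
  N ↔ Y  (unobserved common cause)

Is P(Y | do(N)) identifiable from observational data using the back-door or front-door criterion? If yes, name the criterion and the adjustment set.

P(Y|do(N)): not identifiable (no BD/FD set).

desc(N)\{N}={S,Y}; candidates ⊆ {T,W,X}.
N↔Y: latent back-door arc(s) into N.
size 0: {}; under {} N still reaches {S,T,W,X,Y} ∋ Y.
size 1: {T}, {W}, {X}; under {T} N still reaches {S,Y} ∋ Y.
size 2: {T,W}, {T,X}, {W,X}; under {T,W} N still reaches {S,Y} ∋ Y.
N↔Y cannot be blocked by any observed set — no back-door set.
No mediator lies on a directed N→…→Y path.
Neither criterion identifies P(Y|do(N)) in this graph.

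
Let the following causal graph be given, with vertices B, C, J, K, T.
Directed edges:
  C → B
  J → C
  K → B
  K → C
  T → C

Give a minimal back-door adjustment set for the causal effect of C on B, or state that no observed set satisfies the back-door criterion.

C→B: minimal back-door set {K}.

desc(C)\{C}={B}; candidates ⊆ {J,K,T}.
size 0: {}; under {} C still reaches {B,J,K,T} ∋ B.
{K}: C⊥B given {K} in G with C→· removed — back-door holds.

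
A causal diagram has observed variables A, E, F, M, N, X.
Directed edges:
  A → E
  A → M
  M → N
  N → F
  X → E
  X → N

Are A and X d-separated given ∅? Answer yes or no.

Bayes-Ball from A | ∅ reaches {E,F,M,N}.
X ∉ reach(A|∅) ⇒ A ⊥ X | ∅.

Yes — A ⊥ X | ∅.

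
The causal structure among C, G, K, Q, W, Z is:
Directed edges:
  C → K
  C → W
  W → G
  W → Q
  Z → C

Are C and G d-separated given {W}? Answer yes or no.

Yes — C ⊥ G | {W}.

Bayes-Ball from C | {W} reaches {K,Z}.
G ∉ reach(C|{W}) ⇒ C ⊥ G | {W}.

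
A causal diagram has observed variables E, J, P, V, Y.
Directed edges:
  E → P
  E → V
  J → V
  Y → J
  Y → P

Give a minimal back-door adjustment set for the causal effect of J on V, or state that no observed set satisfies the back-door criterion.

J→V: minimal back-door set ∅.

desc(J)\{J}={V}; candidates ⊆ {E,P,Y}.
∅: J⊥V given ∅ in G with J→· removed — back-door holds.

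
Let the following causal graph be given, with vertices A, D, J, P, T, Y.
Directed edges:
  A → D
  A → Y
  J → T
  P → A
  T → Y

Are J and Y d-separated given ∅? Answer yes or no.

No — J and Y are d-connected given ∅.

Bayes-Ball from J | ∅ reaches {T,Y}.
Y ∈ reach(J|∅) ⇒ J ⊥̸ Y | ∅.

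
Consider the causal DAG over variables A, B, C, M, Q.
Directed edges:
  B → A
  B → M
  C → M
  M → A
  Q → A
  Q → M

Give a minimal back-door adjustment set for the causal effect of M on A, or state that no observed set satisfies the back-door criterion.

M→A: minimal back-door set {B, Q}.

desc(M)\{M}={A}; candidates ⊆ {B,C,Q}.
size 0: {}; under {} M still reaches {A,B,C,Q} ∋ A.
size 1: {B}, {C}, {Q}; under {B} M still reaches {A,C,Q} ∋ A.
{B,Q}: M⊥A given {B,Q} in G with M→· removed — back-door holds.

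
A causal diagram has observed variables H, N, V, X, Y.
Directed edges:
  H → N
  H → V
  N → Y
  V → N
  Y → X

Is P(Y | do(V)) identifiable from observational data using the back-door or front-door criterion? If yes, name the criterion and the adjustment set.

desc(V)\{V}={N,X,Y}; candidates ⊆ {H}.
size 0: {}; under {} V still reaches {H,N,X,Y} ∋ Y.
{H}: V⊥Y given {H} in G with V→· removed — back-door holds.
P(Y|do(V)) = Σ_{H} P(Y|V,H)·P(H).

P(Y|do(V)): backdoor, adjust for {H}.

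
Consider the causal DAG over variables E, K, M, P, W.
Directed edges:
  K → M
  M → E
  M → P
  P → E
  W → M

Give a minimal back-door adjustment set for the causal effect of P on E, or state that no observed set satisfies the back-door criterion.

P→E: minimal back-door set {M}.

desc(P)\{P}={E}; candidates ⊆ {K,M,W}.
size 0: {}; under {} P still reaches {E,K,M,W} ∋ E.
{M}: P⊥E given {M} in G with P→· removed — back-door holds.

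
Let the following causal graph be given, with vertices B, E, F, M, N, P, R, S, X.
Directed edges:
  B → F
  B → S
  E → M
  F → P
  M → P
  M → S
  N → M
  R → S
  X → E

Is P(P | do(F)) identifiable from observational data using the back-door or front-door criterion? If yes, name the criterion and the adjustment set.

desc(F)\{F}={P}; candidates ⊆ {B,E,M,N,R,S,X}.
∅: F⊥P given ∅ in G with F→· removed — back-door holds.
P(P|do(F)) = P(P|F) — no adjustment needed.

P(P|do(F)): backdoor, adjust for ∅.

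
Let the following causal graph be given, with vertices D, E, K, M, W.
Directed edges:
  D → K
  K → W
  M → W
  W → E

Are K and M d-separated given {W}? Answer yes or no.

No — K and M are d-connected given {W}.

Bayes-Ball from K | {W} reaches {D,M}.
M ∈ reach(K|{W}) ⇒ K ⊥̸ M | {W}.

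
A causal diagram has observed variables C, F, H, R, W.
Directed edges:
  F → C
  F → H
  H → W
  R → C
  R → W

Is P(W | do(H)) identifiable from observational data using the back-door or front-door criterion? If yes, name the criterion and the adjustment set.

P(W|do(H)): backdoor, adjust for ∅.

desc(H)\{H}={W}; candidates ⊆ {C,F,R}.
∅: H⊥W given ∅ in G with H→· removed — back-door holds.
P(W|do(H)) = P(W|H) — no adjustment needed.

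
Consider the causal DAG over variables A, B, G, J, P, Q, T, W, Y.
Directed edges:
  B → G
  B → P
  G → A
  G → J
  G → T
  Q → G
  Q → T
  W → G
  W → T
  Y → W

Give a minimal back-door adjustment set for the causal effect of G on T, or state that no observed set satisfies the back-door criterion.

desc(G)\{G}={A,J,T}; candidates ⊆ {B,P,Q,W,Y}.
size 0: {}; under {} G still reaches {B,P,Q,T,W,Y} ∋ T.
size 1: {B}, {P}, {Q} …(+2); under {B} G still reaches {Q,T,W,Y} ∋ T.
{Q,W}: G⊥T given {Q,W} in G with G→· removed — back-door holds.

G→T: minimal back-door set {Q, W}.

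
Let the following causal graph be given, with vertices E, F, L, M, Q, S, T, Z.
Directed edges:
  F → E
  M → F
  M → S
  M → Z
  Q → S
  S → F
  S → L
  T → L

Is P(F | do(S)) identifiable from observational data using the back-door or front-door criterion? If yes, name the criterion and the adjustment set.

P(F|do(S)): backdoor, adjust for {M}.

desc(S)\{S}={E,F,L}; candidates ⊆ {M,Q,T,Z}.
size 0: {}; under {} S still reaches {E,F,M,Q,Z} ∋ F.
{M}: S⊥F given {M} in G with S→· removed — back-door holds.
P(F|do(S)) = Σ_{M} P(F|S,M)·P(M).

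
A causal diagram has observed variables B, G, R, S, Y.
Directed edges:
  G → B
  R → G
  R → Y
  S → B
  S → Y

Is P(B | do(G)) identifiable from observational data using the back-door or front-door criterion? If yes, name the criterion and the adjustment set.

P(B|do(G)): backdoor, adjust for ∅.

desc(G)\{G}={B}; candidates ⊆ {R,S,Y}.
∅: G⊥B given ∅ in G with G→· removed — back-door holds.
P(B|do(G)) = P(B|G) — no adjustment needed.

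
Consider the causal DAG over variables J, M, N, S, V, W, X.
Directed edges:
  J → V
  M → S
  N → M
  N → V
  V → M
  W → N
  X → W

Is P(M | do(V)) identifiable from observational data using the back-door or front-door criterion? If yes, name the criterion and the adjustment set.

P(M|do(V)): backdoor, adjust for {N}.

desc(V)\{V}={M,S}; candidates ⊆ {J,N,W,X}.
size 0: {}; under {} V still reaches {J,M,N,S,W,X} ∋ M.
{N}: V⊥M given {N} in G with V→· removed — back-door holds.
P(M|do(V)) = Σ_{N} P(M|V,N)·P(N).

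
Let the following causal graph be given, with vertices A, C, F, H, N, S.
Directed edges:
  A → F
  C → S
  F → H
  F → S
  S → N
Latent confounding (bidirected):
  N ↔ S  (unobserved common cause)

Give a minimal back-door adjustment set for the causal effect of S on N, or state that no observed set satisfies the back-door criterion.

desc(S)\{S}={N}; candidates ⊆ {A,C,F,H}.
S↔N: latent back-door arc(s) into S.
size 0: {}; under {} S still reaches {A,C,F,H,N} ∋ N.
size 1: {A}, {C}, {F} …(+1); under {A} S still reaches {C,F,H,N} ∋ N.
size 2: {A,C}, {A,F}, {A,H} …(+3); under {A,C} S still reaches {F,H,N} ∋ N.
S↔N cannot be blocked by any observed set — no back-door set.

S→N: no observed back-door set.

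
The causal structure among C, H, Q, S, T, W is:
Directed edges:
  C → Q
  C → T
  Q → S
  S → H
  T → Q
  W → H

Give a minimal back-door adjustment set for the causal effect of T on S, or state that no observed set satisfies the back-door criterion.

desc(T)\{T}={H,Q,S}; candidates ⊆ {C,W}.
size 0: {}; under {} T still reaches {C,H,Q,S} ∋ S.
{C}: T⊥S given {C} in G with T→· removed — back-door holds.

T→S: minimal back-door set {C}.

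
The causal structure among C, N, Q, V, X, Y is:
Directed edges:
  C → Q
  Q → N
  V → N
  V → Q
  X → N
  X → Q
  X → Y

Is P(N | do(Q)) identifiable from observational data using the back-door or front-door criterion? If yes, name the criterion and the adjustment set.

desc(Q)\{Q}={N}; candidates ⊆ {C,V,X,Y}.
size 0: {}; under {} Q still reaches {C,N,V,X,Y} ∋ N.
size 1: {C}, {V}, {X} …(+1); under {C} Q still reaches {N,V,X,Y} ∋ N.
{V,X}: Q⊥N given {V,X} in G with Q→· removed — back-door holds.
P(N|do(Q)) = Σ_{V,X} P(N|Q,V,X)·P(V,X).

P(N|do(Q)): backdoor, adjust for {V, X}.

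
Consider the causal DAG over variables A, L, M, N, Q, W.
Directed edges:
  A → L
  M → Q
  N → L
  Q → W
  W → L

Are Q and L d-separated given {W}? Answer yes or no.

Yes — Q ⊥ L | {W}.

Bayes-Ball from Q | {W} reaches {M}.
L ∉ reach(Q|{W}) ⇒ Q ⊥ L | {W}.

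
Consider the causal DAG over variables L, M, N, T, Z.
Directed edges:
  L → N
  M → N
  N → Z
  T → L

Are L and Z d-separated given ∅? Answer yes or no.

Bayes-Ball from L | ∅ reaches {N,T,Z}.
Z ∈ reach(L|∅) ⇒ L ⊥̸ Z | ∅.

No — L and Z are d-connected given ∅.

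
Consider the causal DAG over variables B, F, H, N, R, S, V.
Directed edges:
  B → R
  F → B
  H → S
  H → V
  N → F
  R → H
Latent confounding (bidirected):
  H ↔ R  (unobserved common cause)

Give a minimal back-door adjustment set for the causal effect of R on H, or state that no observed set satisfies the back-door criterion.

desc(R)\{R}={H,S,V}; candidates ⊆ {B,F,N}.
R↔H: latent back-door arc(s) into R.
size 0: {}; under {} R still reaches {B,F,H,N,S,V} ∋ H.
size 1: {B}, {F}, {N}; under {B} R still reaches {H,S,V} ∋ H.
size 2: {B,F}, {B,N}, {F,N}; under {B,F} R still reaches {H,S,V} ∋ H.
R↔H cannot be blocked by any observed set — no back-door set.

R→H: no observed back-door set.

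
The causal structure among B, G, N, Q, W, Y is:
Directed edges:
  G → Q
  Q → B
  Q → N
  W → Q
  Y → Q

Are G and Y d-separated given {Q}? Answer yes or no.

Bayes-Ball from G | {Q} reaches {W,Y}.
Y ∈ reach(G|{Q}) ⇒ G ⊥̸ Y | {Q}.

No — G and Y are d-connected given {Q}.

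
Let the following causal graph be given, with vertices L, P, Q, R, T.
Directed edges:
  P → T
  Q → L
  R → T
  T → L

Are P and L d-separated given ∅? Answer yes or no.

Bayes-Ball from P | ∅ reaches {L,T}.
L ∈ reach(P|∅) ⇒ P ⊥̸ L | ∅.

No — P and L are d-connected given ∅.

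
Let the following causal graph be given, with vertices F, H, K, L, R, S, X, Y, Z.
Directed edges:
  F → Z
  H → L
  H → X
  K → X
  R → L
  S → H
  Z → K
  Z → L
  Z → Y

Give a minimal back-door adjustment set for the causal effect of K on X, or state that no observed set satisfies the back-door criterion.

desc(K)\{K}={X}; candidates ⊆ {F,H,L,R,S,Y,Z}.
∅: K⊥X given ∅ in G with K→· removed — back-door holds.

K→X: minimal back-door set ∅.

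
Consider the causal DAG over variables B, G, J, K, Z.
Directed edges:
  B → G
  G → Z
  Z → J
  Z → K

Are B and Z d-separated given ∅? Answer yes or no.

Bayes-Ball from B | ∅ reaches {G,J,K,Z}.
Z ∈ reach(B|∅) ⇒ B ⊥̸ Z | ∅.

No — B and Z are d-connected given ∅.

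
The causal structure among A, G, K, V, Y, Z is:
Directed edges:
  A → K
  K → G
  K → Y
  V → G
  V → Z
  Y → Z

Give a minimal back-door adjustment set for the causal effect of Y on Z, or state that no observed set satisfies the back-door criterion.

Y→Z: minimal back-door set ∅.

desc(Y)\{Y}={Z}; candidates ⊆ {A,G,K,V}.
∅: Y⊥Z given ∅ in G with Y→· removed — back-door holds.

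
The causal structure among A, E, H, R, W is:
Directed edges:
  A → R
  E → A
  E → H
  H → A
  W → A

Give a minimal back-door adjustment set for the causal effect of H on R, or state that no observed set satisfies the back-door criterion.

H→R: minimal back-door set {E}.

desc(H)\{H}={A,R}; candidates ⊆ {E,W}.
size 0: {}; under {} H still reaches {A,E,R} ∋ R.
{E}: H⊥R given {E} in G with H→· removed — back-door holds.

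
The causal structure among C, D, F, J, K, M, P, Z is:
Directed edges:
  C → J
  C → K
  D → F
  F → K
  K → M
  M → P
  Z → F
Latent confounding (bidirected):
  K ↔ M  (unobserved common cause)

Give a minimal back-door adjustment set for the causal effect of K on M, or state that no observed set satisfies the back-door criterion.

K→M: no observed back-door set.

desc(K)\{K}={M,P}; candidates ⊆ {C,D,F,J,Z}.
K↔M: latent back-door arc(s) into K.
size 0: {}; under {} K still reaches {C,D,F,J,M,P,Z} ∋ M.
size 1: {C}, {D}, {F} …(+2); under {C} K still reaches {D,F,M,P,Z} ∋ M.
size 2: {C,D}, {C,F}, {C,J} …(+7); under {C,D} K still reaches {F,M,P,Z} ∋ M.
K↔M cannot be blocked by any observed set — no back-door set.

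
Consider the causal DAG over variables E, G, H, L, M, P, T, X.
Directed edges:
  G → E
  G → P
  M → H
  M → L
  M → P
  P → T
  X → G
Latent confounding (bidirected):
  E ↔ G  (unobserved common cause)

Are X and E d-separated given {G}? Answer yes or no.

No — X and E are d-connected given {G}.

Bayes-Ball from X | {G} reaches {E}.
E ∈ reach(X|{G}) ⇒ X ⊥̸ E | {G}.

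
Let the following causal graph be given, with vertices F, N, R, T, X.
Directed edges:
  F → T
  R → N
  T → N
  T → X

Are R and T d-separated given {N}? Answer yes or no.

Bayes-Ball from R | {N} reaches {F,T,X}.
T ∈ reach(R|{N}) ⇒ R ⊥̸ T | {N}.

No — R and T are d-connected given {N}.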